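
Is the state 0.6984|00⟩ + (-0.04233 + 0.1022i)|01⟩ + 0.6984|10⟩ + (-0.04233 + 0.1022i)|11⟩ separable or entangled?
Separable

Writing the state as a|00⟩ + b|01⟩ + c|10⟩ + d|11⟩, it is a product state iff ad − bc = 0.
Here (a, b, c, d) = (0.6984, (-0.04233 + 0.1022i), 0.6984, (-0.04233 + 0.1022i)): ad − bc = (0.6984)(-0.04233 + 0.1022i) − (-0.04233 + 0.1022i)(0.6984) = 0, so the state is separable.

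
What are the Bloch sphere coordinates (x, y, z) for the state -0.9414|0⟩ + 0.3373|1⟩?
(-0.6351, 0, 0.7725)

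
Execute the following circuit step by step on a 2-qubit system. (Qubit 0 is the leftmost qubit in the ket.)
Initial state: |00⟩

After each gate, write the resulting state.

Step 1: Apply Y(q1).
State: i|01⟩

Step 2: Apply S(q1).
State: -|01⟩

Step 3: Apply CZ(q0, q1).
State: -|01⟩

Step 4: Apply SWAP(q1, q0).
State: -|10⟩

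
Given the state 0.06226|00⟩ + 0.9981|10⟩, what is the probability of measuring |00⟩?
0.003876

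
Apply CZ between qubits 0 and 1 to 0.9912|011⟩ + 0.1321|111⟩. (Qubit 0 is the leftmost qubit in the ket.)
0.9912|011⟩ - 0.1321|111⟩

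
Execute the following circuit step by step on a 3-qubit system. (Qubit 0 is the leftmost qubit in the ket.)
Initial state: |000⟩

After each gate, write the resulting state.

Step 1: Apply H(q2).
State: 1/√2|000⟩ + 1/√2|001⟩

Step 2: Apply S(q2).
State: 1/√2|000⟩ + (1/√2)i|001⟩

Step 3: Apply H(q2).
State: (1/2 + (1/2)i)|000⟩ + (1/2 - (1/2)i)|001⟩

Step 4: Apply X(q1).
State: (1/2 + (1/2)i)|010⟩ + (1/2 - (1/2)i)|011⟩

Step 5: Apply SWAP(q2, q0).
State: (1/2 + (1/2)i)|010⟩ + (1/2 - (1/2)i)|110⟩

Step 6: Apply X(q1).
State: (1/2 + (1/2)i)|000⟩ + (1/2 - (1/2)i)|100⟩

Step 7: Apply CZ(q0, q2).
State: (1/2 + (1/2)i)|000⟩ + (1/2 - (1/2)i)|100⟩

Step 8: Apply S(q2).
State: (1/2 + (1/2)i)|000⟩ + (1/2 - (1/2)i)|100⟩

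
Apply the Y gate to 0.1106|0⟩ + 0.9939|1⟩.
-0.9939i|0⟩ + 0.1106i|1⟩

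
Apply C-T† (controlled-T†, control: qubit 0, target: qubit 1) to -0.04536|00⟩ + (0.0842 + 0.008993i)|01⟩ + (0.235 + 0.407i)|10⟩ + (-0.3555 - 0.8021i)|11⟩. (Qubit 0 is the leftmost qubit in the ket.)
-0.04536|00⟩ + (0.0842 + 0.008993i)|01⟩ + (0.235 + 0.407i)|10⟩ + (-0.8185 - 0.3158i)|11⟩

C-T† leaves the control-|0⟩ kets |00⟩, |01⟩ unchanged and applies T† to qubit 1 on the control-|1⟩ pair (|10⟩, |11⟩).
T† = [[1, 0], [0, (1/√2 - (1/√2)i)]].
With a = amp(|10⟩) = (0.235 + 0.407i) and b = amp(|11⟩) = (-0.3555 - 0.8021i):
new amp(|10⟩) = (1)·a = (0.235 + 0.407i)
new amp(|11⟩) = (1/√2 - (1/√2)i)·b = (-0.8185 - 0.3158i)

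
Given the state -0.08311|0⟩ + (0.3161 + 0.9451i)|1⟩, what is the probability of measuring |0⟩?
0.006907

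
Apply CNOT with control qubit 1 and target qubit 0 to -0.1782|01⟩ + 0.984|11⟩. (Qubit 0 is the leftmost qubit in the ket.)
0.984|01⟩ - 0.1782|11⟩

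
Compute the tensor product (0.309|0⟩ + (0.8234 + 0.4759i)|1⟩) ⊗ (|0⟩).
0.309|00⟩ + (0.8234 + 0.4759i)|10⟩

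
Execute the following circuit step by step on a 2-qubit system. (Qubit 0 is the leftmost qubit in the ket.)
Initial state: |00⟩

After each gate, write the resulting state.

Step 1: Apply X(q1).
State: |01⟩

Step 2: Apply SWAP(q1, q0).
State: |10⟩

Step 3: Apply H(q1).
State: 1/√2|10⟩ + 1/√2|11⟩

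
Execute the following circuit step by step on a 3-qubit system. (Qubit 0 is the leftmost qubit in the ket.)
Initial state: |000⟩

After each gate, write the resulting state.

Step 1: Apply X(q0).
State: |100⟩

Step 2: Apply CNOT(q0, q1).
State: |110⟩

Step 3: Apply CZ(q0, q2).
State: |110⟩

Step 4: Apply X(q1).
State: |100⟩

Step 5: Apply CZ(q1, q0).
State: |100⟩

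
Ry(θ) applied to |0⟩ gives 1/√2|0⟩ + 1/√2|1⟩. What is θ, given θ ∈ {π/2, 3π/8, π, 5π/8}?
π/2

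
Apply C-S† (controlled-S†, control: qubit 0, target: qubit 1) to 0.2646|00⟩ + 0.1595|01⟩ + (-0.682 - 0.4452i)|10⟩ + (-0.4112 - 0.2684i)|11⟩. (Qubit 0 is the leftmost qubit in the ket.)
0.2646|00⟩ + 0.1595|01⟩ + (-0.682 - 0.4452i)|10⟩ + (-0.2684 + 0.4112i)|11⟩

C-S† leaves the control-|0⟩ kets |00⟩, |01⟩ unchanged and applies S† to qubit 1 on the control-|1⟩ pair (|10⟩, |11⟩).
S† = [[1, 0], [0, -i]].
With a = amp(|10⟩) = (-0.682 - 0.4452i) and b = amp(|11⟩) = (-0.4112 - 0.2684i):
new amp(|10⟩) = (1)·a = (-0.682 - 0.4452i)
new amp(|11⟩) = (-i)·b = (-0.2684 + 0.4112i)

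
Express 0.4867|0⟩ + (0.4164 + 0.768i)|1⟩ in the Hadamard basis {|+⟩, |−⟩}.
(0.6386 + 0.5431i)|+⟩ + (0.04971 - 0.5431i)|−⟩

With |ψ⟩ = α|0⟩ + β|1⟩, the Hadamard-basis coefficients are ⟨+|ψ⟩ = (α + β)/√2 and ⟨−|ψ⟩ = (α − β)/√2.
Here α = 0.4867, β = (0.4164 + 0.768i): (α + β)/√2 = (0.6386 + 0.5431i), (α − β)/√2 = (0.04971 - 0.5431i).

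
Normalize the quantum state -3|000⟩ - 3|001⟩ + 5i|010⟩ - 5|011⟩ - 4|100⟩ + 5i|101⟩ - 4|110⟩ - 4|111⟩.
-0.2526|000⟩ - 0.2526|001⟩ + 0.4211i|010⟩ - 0.4211|011⟩ - 0.3369|100⟩ + 0.4211i|101⟩ - 0.3369|110⟩ - 0.3369|111⟩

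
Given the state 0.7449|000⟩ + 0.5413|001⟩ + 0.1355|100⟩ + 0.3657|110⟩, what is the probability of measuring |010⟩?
0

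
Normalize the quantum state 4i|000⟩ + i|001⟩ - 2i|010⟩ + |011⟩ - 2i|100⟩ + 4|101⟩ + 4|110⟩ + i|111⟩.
0.5208i|000⟩ + 0.1302i|001⟩ - 0.2604i|010⟩ + 0.1302|011⟩ - 0.2604i|100⟩ + 0.5208|101⟩ + 0.5208|110⟩ + 0.1302i|111⟩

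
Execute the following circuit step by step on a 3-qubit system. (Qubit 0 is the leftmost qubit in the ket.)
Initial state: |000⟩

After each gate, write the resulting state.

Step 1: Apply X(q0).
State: |100⟩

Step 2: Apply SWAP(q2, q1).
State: |100⟩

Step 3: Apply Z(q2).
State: |100⟩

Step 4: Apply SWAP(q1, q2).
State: |100⟩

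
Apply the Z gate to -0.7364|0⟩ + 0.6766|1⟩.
-0.7364|0⟩ - 0.6766|1⟩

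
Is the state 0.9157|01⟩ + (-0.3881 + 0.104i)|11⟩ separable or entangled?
Separable

Writing the state as a|00⟩ + b|01⟩ + c|10⟩ + d|11⟩, it is a product state iff ad − bc = 0.
Here (a, b, c, d) = (0, 0.9157, 0, (-0.3881 + 0.104i)): ad − bc = (0)(-0.3881 + 0.104i) − (0.9157)(0) = 0, so the state is separable.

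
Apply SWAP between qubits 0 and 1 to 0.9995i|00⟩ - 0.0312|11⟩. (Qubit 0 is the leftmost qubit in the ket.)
0.9995i|00⟩ - 0.0312|11⟩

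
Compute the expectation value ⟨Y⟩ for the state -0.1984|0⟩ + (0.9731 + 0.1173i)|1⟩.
-0.04654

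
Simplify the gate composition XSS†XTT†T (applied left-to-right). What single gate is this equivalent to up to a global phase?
T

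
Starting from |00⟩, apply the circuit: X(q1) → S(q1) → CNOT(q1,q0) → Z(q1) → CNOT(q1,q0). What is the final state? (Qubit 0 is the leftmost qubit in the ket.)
-i|01⟩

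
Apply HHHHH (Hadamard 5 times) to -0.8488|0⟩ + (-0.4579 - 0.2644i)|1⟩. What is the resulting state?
(-0.924 - 0.187i)|0⟩ + (-0.2764 + 0.187i)|1⟩

H² = I, so H^5 = H: a single Hadamard. With (a, b) = (-0.8488, (-0.4579 - 0.2644i)), H gives ((a + b)/√2, (a − b)/√2) = ((-0.924 - 0.187i), (-0.2764 + 0.187i)).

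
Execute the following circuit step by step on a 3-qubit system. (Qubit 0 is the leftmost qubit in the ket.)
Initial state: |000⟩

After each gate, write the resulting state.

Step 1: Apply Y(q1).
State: i|010⟩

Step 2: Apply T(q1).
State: (-1/√2 + (1/√2)i)|010⟩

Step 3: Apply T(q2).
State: (-1/√2 + (1/√2)i)|010⟩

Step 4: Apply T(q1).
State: -|010⟩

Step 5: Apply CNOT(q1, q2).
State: -|011⟩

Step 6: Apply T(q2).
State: (-1/√2 - (1/√2)i)|011⟩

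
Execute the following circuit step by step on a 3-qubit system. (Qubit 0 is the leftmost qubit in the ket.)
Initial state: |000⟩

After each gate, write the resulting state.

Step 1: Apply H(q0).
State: 1/√2|000⟩ + 1/√2|100⟩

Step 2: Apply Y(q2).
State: (1/√2)i|001⟩ + (1/√2)i|101⟩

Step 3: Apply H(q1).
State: (1/2)i|001⟩ + (1/2)i|011⟩ + (1/2)i|101⟩ + (1/2)i|111⟩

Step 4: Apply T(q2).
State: (-1/√8 + (1/√8)i)|001⟩ + (-1/√8 + (1/√8)i)|011⟩ + (-1/√8 + (1/√8)i)|101⟩ + (-1/√8 + (1/√8)i)|111⟩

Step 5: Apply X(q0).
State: (-1/√8 + (1/√8)i)|001⟩ + (-1/√8 + (1/√8)i)|011⟩ + (-1/√8 + (1/√8)i)|101⟩ + (-1/√8 + (1/√8)i)|111⟩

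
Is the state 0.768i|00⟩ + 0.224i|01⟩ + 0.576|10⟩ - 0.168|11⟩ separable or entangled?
Entangled

Writing the state as a|00⟩ + b|01⟩ + c|10⟩ + d|11⟩, it is a product state iff ad − bc = 0.
Here (a, b, c, d) = (0.768i, 0.224i, 0.576, -0.168): ad − bc = (0.768i)(-0.168) − (0.224i)(0.576) = -0.258i ≠ 0, so the state is entangled.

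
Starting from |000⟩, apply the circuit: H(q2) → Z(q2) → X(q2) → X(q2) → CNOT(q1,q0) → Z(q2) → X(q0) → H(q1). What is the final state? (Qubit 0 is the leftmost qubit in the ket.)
1/2|100⟩ + 1/2|101⟩ + 1/2|110⟩ + 1/2|111⟩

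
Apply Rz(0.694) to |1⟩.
(0.9404 + 0.3401i)|1⟩

Rz(0.694) = [[e^(−iθ/2), 0], [0, e^(iθ/2)]] with e^(±iθ/2) = cos(θ/2) ± i·sin(θ/2); θ = 0.694, cos(θ/2) ≈ 0.940397, sin(θ/2) ≈ 0.340078.
With a = amp(|0⟩) = 0 and b = amp(|1⟩) = 1:
new amp(|0⟩) = (0.940397 - 0.340078i)·a = 0
new amp(|1⟩) = (0.940397 + 0.340078i)·b = (0.9404 + 0.3401i)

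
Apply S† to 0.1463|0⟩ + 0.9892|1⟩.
0.1463|0⟩ - 0.9892i|1⟩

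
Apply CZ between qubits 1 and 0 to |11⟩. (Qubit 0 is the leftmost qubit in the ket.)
-|11⟩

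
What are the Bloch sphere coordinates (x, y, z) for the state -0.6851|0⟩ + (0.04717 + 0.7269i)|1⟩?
(-0.06463, -0.996, -0.06125)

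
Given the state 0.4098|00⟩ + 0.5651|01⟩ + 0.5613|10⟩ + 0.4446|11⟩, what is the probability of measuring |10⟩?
0.3151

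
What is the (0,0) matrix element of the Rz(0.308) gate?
(0.9882 - 0.1534i)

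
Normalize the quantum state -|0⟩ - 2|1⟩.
-1/√5|0⟩ - 0.8944|1⟩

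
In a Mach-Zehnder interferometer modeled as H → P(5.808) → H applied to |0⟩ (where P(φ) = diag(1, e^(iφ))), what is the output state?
(0.9446 - 0.2288i)|0⟩ + (0.0554 + 0.2288i)|1⟩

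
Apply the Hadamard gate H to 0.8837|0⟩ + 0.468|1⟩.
0.9558|0⟩ + 0.2939|1⟩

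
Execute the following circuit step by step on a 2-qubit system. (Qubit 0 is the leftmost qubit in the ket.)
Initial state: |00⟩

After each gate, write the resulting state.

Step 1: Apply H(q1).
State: 1/√2|00⟩ + 1/√2|01⟩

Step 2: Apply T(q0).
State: 1/√2|00⟩ + 1/√2|01⟩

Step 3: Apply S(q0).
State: 1/√2|00⟩ + 1/√2|01⟩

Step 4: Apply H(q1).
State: |00⟩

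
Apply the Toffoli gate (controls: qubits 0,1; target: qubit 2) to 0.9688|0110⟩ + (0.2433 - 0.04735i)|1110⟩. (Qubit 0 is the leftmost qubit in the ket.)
0.9688|0110⟩ + (0.2433 - 0.04735i)|1100⟩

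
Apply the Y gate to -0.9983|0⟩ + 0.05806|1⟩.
-0.05806i|0⟩ - 0.9983i|1⟩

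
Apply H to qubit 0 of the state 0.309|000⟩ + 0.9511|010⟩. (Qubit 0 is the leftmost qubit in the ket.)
0.2185|000⟩ + 0.6725|010⟩ + 0.2185|100⟩ + 0.6725|110⟩

H on qubit 0 mixes each pair of kets that differ only in qubit 0: amplitudes (a, b) of (|…0…⟩, |…1…⟩) become ((a + b)/√2, (a − b)/√2). Kets absent from the input have amplitude 0.
(|000⟩, |100⟩): (a, b) = (0.309, 0) → (0.2185, 0.2185)
(|010⟩, |110⟩): (a, b) = (0.9511, 0) → (0.6725, 0.6725)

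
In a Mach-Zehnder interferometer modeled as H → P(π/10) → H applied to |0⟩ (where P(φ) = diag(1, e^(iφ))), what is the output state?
(0.9755 + 0.1545i)|0⟩ + (0.02447 - 0.1545i)|1⟩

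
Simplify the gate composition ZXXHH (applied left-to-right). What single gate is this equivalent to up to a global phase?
Z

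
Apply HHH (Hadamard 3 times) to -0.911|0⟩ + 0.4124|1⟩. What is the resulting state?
-0.3526|0⟩ - 0.9358|1⟩

H² = I, so H^3 = H: a single Hadamard. With (a, b) = (-0.911, 0.4124), H gives ((a + b)/√2, (a − b)/√2) = (-0.3526, -0.9358).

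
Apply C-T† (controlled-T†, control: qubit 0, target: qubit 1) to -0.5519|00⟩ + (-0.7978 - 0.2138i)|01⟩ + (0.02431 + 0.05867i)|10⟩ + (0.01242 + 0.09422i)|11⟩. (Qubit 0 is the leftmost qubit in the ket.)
-0.5519|00⟩ + (-0.7978 - 0.2138i)|01⟩ + (0.02431 + 0.05867i)|10⟩ + (0.07541 + 0.05784i)|11⟩

C-T† leaves the control-|0⟩ kets |00⟩, |01⟩ unchanged and applies T† to qubit 1 on the control-|1⟩ pair (|10⟩, |11⟩).
T† = [[1, 0], [0, (1/√2 - (1/√2)i)]].
With a = amp(|10⟩) = (0.02431 + 0.05867i) and b = amp(|11⟩) = (0.01242 + 0.09422i):
new amp(|10⟩) = (1)·a = (0.02431 + 0.05867i)
new amp(|11⟩) = (1/√2 - (1/√2)i)·b = (0.07541 + 0.05784i)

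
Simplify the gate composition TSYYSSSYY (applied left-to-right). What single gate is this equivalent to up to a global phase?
T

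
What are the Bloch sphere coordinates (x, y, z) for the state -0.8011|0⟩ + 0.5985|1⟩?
(-0.9589, 0, 0.2836)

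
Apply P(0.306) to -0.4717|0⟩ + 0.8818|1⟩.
-0.4717|0⟩ + (0.8408 + 0.2656i)|1⟩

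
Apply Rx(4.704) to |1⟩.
-0.7101i|0⟩ - 0.7041|1⟩

Rx(4.704) = [[cos(θ/2), −i·sin(θ/2)], [−i·sin(θ/2), cos(θ/2)]]; θ = 4.704, cos(θ/2) ≈ -0.704135, sin(θ/2) ≈ 0.710067.
With a = amp(|0⟩) = 0 and b = amp(|1⟩) = 1:
new amp(|0⟩) = (-0.704135)·a + (-0.710067i)·b = -0.7101i
new amp(|1⟩) = (-0.710067i)·a + (-0.704135)·b = -0.7041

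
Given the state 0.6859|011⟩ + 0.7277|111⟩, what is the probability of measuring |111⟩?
0.5295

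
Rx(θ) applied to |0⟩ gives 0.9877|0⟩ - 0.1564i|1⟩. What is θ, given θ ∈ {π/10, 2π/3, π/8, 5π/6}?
π/10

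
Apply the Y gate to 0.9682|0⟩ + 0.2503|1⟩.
-0.2503i|0⟩ + 0.9682i|1⟩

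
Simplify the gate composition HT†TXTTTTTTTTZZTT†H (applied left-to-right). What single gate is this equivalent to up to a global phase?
Z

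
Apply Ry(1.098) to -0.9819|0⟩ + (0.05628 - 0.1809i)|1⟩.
(-0.867 + 0.0944i)|0⟩ + (-0.4644 - 0.1543i)|1⟩

Ry(1.098) = [[cos(θ/2), −sin(θ/2)], [sin(θ/2), cos(θ/2)]]; θ = 1.098, cos(θ/2) ≈ 0.853047, sin(θ/2) ≈ 0.521834.
With a = amp(|0⟩) = -0.9819 and b = amp(|1⟩) = (0.05628 - 0.1809i):
new amp(|0⟩) = (0.853047)·a + (-0.521834)·b = (-0.867 + 0.0944i)
new amp(|1⟩) = (0.521834)·a + (0.853047)·b = (-0.4644 - 0.1543i)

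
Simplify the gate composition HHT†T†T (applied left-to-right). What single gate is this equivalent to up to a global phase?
T†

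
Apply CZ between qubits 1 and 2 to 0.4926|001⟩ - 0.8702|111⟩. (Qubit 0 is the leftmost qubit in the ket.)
0.4926|001⟩ + 0.8702|111⟩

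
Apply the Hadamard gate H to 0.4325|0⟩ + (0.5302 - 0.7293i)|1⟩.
(0.6807 - 0.5157i)|0⟩ + (-0.06908 + 0.5157i)|1⟩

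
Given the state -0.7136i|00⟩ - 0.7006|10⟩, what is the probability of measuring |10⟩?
0.4908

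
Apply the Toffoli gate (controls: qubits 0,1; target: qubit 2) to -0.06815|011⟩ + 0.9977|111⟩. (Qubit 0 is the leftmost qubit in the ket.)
-0.06815|011⟩ + 0.9977|110⟩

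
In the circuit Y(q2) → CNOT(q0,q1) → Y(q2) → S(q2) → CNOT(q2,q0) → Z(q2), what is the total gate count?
6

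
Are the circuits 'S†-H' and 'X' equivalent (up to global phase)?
No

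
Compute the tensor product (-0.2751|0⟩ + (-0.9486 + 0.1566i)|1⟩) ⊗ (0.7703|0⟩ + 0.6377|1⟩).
-0.2119|00⟩ - 0.1754|01⟩ + (-0.7307 + 0.1206i)|10⟩ + (-0.6049 + 0.09986i)|11⟩

amp(|b₁b₂…⟩) = product of the factor amplitudes for bits b₁, b₂, …; only kets whose every factor amplitude is nonzero survive.
|00⟩: (-0.2751)(0.7703) = -0.2119
|01⟩: (-0.2751)(0.6377) = -0.1754
|10⟩: (-0.9486 + 0.1566i)(0.7703) = (-0.7307 + 0.1206i)
|11⟩: (-0.9486 + 0.1566i)(0.6377) = (-0.6049 + 0.09986i)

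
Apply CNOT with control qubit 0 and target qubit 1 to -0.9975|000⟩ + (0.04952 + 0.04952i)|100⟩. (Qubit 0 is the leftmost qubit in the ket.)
-0.9975|000⟩ + (0.04952 + 0.04952i)|110⟩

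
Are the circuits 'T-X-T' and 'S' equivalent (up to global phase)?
No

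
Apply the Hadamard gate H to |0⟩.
1/√2|0⟩ + 1/√2|1⟩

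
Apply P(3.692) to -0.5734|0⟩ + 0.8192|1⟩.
-0.5734|0⟩ + (-0.6982 - 0.4285i)|1⟩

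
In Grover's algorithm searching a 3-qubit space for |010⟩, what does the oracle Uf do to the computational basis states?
Uf|x⟩ = -|x⟩ if x = 010, else |x⟩ (phase flip on target)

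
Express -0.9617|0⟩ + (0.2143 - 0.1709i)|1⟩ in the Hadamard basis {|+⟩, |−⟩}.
(-0.5285 - 0.1208i)|+⟩ + (-0.8316 + 0.1208i)|−⟩

With |ψ⟩ = α|0⟩ + β|1⟩, the Hadamard-basis coefficients are ⟨+|ψ⟩ = (α + β)/√2 and ⟨−|ψ⟩ = (α − β)/√2.
Here α = -0.9617, β = (0.2143 - 0.1709i): (α + β)/√2 = (-0.5285 - 0.1208i), (α − β)/√2 = (-0.8316 + 0.1208i).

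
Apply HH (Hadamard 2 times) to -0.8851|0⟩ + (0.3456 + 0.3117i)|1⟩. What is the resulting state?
-0.8851|0⟩ + (0.3456 + 0.3117i)|1⟩

H² = I, so an even number of Hadamards cancels: H^2 = I and the state is unchanged.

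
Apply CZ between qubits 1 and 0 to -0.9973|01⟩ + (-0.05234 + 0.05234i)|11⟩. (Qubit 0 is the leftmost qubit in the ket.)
-0.9973|01⟩ + (0.05234 - 0.05234i)|11⟩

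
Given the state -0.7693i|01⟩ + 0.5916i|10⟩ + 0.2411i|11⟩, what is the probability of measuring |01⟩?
0.5918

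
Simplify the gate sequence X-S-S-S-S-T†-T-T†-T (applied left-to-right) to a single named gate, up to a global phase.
X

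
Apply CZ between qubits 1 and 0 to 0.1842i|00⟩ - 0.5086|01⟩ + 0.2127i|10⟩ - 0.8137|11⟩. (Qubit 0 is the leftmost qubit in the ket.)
0.1842i|00⟩ - 0.5086|01⟩ + 0.2127i|10⟩ + 0.8137|11⟩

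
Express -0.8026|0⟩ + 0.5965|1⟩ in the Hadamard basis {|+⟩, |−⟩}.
-0.1457|+⟩ - 0.9893|−⟩

With |ψ⟩ = α|0⟩ + β|1⟩, the Hadamard-basis coefficients are ⟨+|ψ⟩ = (α + β)/√2 and ⟨−|ψ⟩ = (α − β)/√2.
Here α = -0.8026, β = 0.5965: (α + β)/√2 = -0.1457, (α − β)/√2 = -0.9893.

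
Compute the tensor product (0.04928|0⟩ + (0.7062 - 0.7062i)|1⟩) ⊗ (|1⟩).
0.04928|01⟩ + (0.7062 - 0.7062i)|11⟩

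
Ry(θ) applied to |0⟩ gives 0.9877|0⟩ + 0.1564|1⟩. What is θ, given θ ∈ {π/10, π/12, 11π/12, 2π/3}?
π/10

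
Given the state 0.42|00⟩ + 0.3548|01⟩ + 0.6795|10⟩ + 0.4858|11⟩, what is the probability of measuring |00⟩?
0.1764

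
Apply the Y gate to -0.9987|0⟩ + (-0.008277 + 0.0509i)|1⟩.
(0.0509 + 0.008277i)|0⟩ - 0.9987i|1⟩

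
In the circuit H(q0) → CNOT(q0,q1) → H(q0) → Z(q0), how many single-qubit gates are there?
3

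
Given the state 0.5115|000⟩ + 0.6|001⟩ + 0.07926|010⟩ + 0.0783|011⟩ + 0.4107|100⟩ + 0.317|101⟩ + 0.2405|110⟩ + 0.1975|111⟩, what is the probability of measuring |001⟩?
0.36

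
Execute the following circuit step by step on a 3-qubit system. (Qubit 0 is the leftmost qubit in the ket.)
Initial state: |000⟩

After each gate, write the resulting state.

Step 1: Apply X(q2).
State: |001⟩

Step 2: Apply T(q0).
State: |001⟩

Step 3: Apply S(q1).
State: |001⟩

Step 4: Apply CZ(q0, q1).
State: |001⟩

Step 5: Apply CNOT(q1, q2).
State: |001⟩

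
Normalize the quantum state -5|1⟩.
-|1⟩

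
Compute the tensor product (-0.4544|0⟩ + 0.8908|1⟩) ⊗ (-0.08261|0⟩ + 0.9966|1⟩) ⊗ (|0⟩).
0.03754|000⟩ - 0.4529|010⟩ - 0.07359|100⟩ + 0.8878|110⟩

amp(|b₁b₂…⟩) = product of the factor amplitudes for bits b₁, b₂, …; only kets whose every factor amplitude is nonzero survive.
|000⟩: (-0.4544)(-0.08261)(1) = 0.03754
|010⟩: (-0.4544)(0.9966)(1) = -0.4529
|100⟩: (0.8908)(-0.08261)(1) = -0.07359
|110⟩: (0.8908)(0.9966)(1) = 0.8878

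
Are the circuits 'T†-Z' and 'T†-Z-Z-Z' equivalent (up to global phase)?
Yes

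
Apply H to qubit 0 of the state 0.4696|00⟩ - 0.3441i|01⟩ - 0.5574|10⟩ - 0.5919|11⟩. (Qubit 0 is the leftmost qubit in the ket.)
-0.06208|00⟩ + (-0.4185 - 0.2433i)|01⟩ + 0.7262|10⟩ + (0.4185 - 0.2433i)|11⟩

H on qubit 0 mixes each pair of kets that differ only in qubit 0: amplitudes (a, b) of (|…0…⟩, |…1…⟩) become ((a + b)/√2, (a − b)/√2). Kets absent from the input have amplitude 0.
(|00⟩, |10⟩): (a, b) = (0.4696, -0.5574) → (-0.06208, 0.7262)
(|01⟩, |11⟩): (a, b) = (-0.3441i, -0.5919) → ((-0.4185 - 0.2433i), (0.4185 - 0.2433i))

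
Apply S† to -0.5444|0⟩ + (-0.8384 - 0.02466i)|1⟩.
-0.5444|0⟩ + (-0.02466 + 0.8384i)|1⟩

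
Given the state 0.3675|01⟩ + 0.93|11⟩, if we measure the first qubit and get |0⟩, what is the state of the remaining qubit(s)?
|1⟩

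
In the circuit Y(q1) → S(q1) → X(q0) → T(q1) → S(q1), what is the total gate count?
5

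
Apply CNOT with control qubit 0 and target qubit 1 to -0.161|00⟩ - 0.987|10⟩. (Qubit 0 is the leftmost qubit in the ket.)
-0.161|00⟩ - 0.987|11⟩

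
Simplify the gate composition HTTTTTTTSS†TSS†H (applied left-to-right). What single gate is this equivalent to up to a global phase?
I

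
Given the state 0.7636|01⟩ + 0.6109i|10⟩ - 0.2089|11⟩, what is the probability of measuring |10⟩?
0.3732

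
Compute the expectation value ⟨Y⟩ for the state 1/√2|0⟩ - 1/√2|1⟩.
0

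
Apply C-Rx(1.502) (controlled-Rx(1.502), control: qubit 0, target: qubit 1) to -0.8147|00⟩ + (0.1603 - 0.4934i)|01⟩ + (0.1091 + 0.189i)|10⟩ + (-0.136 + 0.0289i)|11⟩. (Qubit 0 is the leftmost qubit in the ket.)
-0.8147|00⟩ + (0.1603 - 0.4934i)|01⟩ + (0.09947 + 0.231i)|10⟩ + (0.02955 - 0.05332i)|11⟩

C-Rx(1.502) leaves the control-|0⟩ kets |00⟩, |01⟩ unchanged and applies Rx(1.502) to qubit 1 on the control-|1⟩ pair (|10⟩, |11⟩).
Rx(1.502) = [[cos(θ/2), −i·sin(θ/2)], [−i·sin(θ/2), cos(θ/2)]]; θ = 1.502, cos(θ/2) ≈ 0.731007, sin(θ/2) ≈ 0.68237.
With a = amp(|10⟩) = (0.1091 + 0.189i) and b = amp(|11⟩) = (-0.136 + 0.0289i):
new amp(|10⟩) = (0.731007)·a + (-0.68237i)·b = (0.09947 + 0.231i)
new amp(|11⟩) = (-0.68237i)·a + (0.731007)·b = (0.02955 - 0.05332i)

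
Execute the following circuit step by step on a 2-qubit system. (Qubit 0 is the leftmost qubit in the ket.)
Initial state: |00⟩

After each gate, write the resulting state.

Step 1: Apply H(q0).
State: 1/√2|00⟩ + 1/√2|10⟩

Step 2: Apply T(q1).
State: 1/√2|00⟩ + 1/√2|10⟩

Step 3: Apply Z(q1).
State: 1/√2|00⟩ + 1/√2|10⟩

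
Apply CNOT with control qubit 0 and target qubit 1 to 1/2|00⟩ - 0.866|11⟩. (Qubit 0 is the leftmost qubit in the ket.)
1/2|00⟩ - 0.866|10⟩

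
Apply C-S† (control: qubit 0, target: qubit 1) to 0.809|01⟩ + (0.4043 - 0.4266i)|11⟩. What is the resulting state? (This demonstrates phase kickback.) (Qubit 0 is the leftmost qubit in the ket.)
0.809|01⟩ + (-0.4266 - 0.4043i)|11⟩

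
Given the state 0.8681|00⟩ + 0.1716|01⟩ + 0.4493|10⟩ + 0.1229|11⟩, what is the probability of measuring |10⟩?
0.2019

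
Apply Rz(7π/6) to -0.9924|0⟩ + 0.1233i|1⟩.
(0.2569 + 0.9586i)|0⟩ + (-0.1191 - 0.03191i)|1⟩

Rz(7π/6) = [[e^(−iθ/2), 0], [0, e^(iθ/2)]] with e^(±iθ/2) = cos(θ/2) ± i·sin(θ/2); θ = 7π/6, cos(θ/2) ≈ -0.258819, sin(θ/2) ≈ 0.965926.
With a = amp(|0⟩) = -0.9924 and b = amp(|1⟩) = 0.1233i:
new amp(|0⟩) = (-0.258819 - 0.965926i)·a = (0.2569 + 0.9586i)
new amp(|1⟩) = (-0.258819 + 0.965926i)·b = (-0.1191 - 0.03191i)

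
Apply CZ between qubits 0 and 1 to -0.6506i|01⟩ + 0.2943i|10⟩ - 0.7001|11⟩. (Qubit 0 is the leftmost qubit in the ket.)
-0.6506i|01⟩ + 0.2943i|10⟩ + 0.7001|11⟩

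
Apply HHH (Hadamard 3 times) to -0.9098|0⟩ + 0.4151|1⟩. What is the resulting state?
-0.3498|0⟩ - 0.9368|1⟩

H² = I, so H^3 = H: a single Hadamard. With (a, b) = (-0.9098, 0.4151), H gives ((a + b)/√2, (a − b)/√2) = (-0.3498, -0.9368).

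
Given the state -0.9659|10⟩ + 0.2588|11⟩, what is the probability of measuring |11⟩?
0.06698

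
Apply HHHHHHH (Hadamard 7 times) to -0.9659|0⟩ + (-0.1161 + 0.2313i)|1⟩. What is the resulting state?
(-0.7651 + 0.1636i)|0⟩ + (-0.6009 - 0.1636i)|1⟩

H² = I, so H^7 = H: a single Hadamard. With (a, b) = (-0.9659, (-0.1161 + 0.2313i)), H gives ((a + b)/√2, (a − b)/√2) = ((-0.7651 + 0.1636i), (-0.6009 - 0.1636i)).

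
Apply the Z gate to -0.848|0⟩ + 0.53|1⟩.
-0.848|0⟩ - 0.53|1⟩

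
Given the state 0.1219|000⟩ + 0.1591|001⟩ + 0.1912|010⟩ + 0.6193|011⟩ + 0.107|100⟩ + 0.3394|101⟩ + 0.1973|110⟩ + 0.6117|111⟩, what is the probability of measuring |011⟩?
0.3835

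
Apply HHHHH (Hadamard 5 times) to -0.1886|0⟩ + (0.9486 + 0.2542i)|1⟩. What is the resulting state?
(0.5374 + 0.1797i)|0⟩ + (-0.8041 - 0.1797i)|1⟩

H² = I, so H^5 = H: a single Hadamard. With (a, b) = (-0.1886, (0.9486 + 0.2542i)), H gives ((a + b)/√2, (a − b)/√2) = ((0.5374 + 0.1797i), (-0.8041 - 0.1797i)).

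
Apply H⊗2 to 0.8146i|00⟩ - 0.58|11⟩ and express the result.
(-0.29 + 0.4073i)|00⟩ + (0.29 + 0.4073i)|01⟩ + (0.29 + 0.4073i)|10⟩ + (-0.29 + 0.4073i)|11⟩

H⊗2 gives amp(|y⟩) = (1/2) Σ_x (−1)^(x·y) amp(|x⟩), where x·y is the number of positions in which both x and y have a 1.
|00⟩: (0.8146i - 0.58)/2 = (-0.29 + 0.4073i)
|01⟩: (0.8146i + 0.58)/2 = (0.29 + 0.4073i)
|10⟩: (0.8146i + 0.58)/2 = (0.29 + 0.4073i)
|11⟩: (0.8146i - 0.58)/2 = (-0.29 + 0.4073i)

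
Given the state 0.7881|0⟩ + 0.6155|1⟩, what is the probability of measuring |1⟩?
0.3788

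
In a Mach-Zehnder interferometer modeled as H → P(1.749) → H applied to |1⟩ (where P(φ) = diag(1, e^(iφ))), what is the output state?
(0.5886 - 0.4921i)|0⟩ + (0.4114 + 0.4921i)|1⟩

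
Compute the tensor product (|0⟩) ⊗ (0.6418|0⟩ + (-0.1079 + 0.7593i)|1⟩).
0.6418|00⟩ + (-0.1079 + 0.7593i)|01⟩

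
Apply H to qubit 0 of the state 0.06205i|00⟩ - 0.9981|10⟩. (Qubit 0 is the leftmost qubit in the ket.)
(-0.7058 + 0.04388i)|00⟩ + (0.7058 + 0.04388i)|10⟩

H on qubit 0 mixes each pair of kets that differ only in qubit 0: amplitudes (a, b) of (|…0…⟩, |…1…⟩) become ((a + b)/√2, (a − b)/√2). Kets absent from the input have amplitude 0.
(|00⟩, |10⟩): (a, b) = (0.06205i, -0.9981) → ((-0.7058 + 0.04388i), (0.7058 + 0.04388i))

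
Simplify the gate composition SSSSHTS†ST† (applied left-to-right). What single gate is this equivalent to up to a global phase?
H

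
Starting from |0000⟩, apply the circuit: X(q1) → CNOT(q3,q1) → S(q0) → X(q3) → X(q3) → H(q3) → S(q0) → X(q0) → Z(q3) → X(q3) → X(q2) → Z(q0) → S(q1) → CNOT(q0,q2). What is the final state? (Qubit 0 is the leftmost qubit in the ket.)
(1/√2)i|1100⟩ - (1/√2)i|1101⟩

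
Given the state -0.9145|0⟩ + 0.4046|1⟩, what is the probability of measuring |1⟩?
0.1637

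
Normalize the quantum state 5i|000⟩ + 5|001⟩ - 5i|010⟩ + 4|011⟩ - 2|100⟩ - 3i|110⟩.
0.4903i|000⟩ + 0.4903|001⟩ - 0.4903i|010⟩ + 0.3922|011⟩ - 0.1961|100⟩ - 0.2942i|110⟩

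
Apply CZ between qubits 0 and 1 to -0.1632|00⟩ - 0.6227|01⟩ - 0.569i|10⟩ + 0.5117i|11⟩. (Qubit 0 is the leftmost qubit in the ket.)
-0.1632|00⟩ - 0.6227|01⟩ - 0.569i|10⟩ - 0.5117i|11⟩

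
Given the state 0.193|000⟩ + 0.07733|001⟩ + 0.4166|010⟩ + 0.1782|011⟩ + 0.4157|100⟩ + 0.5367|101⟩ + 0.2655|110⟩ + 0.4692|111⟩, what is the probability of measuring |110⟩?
0.07049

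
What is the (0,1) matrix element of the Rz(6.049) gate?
0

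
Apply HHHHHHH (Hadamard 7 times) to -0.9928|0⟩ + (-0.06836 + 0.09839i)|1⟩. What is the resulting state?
(-0.7504 + 0.06957i)|0⟩ + (-0.6537 - 0.06957i)|1⟩

H² = I, so H^7 = H: a single Hadamard. With (a, b) = (-0.9928, (-0.06836 + 0.09839i)), H gives ((a + b)/√2, (a − b)/√2) = ((-0.7504 + 0.06957i), (-0.6537 - 0.06957i)).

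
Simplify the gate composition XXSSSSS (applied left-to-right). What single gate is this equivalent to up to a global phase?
S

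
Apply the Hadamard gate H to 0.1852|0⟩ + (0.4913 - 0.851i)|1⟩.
(0.4784 - 0.6017i)|0⟩ + (-0.2164 + 0.6017i)|1⟩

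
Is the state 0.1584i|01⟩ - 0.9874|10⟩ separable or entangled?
Entangled

Writing the state as a|00⟩ + b|01⟩ + c|10⟩ + d|11⟩, it is a product state iff ad − bc = 0.
Here (a, b, c, d) = (0, 0.1584i, -0.9874, 0): ad − bc = (0)(0) − (0.1584i)(-0.9874) = 0.1564i ≠ 0, so the state is entangled.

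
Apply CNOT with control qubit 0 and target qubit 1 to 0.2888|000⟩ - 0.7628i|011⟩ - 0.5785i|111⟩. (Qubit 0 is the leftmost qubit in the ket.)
0.2888|000⟩ - 0.7628i|011⟩ - 0.5785i|101⟩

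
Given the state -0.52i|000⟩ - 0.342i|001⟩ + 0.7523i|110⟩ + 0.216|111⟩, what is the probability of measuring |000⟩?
0.2704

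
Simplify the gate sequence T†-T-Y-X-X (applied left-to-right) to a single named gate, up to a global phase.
Y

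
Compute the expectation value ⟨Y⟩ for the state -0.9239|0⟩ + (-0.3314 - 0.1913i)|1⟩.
0.3535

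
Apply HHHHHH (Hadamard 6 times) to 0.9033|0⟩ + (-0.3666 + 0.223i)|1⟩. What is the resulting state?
0.9033|0⟩ + (-0.3666 + 0.223i)|1⟩

H² = I, so an even number of Hadamards cancels: H^6 = I and the state is unchanged.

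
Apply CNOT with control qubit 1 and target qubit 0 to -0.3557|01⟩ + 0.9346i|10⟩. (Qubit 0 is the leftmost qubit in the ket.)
0.9346i|10⟩ - 0.3557|11⟩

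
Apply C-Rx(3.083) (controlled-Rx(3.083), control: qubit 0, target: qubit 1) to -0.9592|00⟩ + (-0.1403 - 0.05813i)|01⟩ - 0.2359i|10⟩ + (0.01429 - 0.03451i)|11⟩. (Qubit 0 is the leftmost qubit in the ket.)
-0.9592|00⟩ + (-0.1403 - 0.05813i)|01⟩ + (-0.0345 - 0.02119i)|10⟩ + (-0.2354 - 0.001011i)|11⟩

C-Rx(3.083) leaves the control-|0⟩ kets |00⟩, |01⟩ unchanged and applies Rx(3.083) to qubit 1 on the control-|1⟩ pair (|10⟩, |11⟩).
Rx(3.083) = [[cos(θ/2), −i·sin(θ/2)], [−i·sin(θ/2), cos(θ/2)]]; θ = 3.083, cos(θ/2) ≈ 0.0292921, sin(θ/2) ≈ 0.999571.
With a = amp(|10⟩) = -0.2359i and b = amp(|11⟩) = (0.01429 - 0.03451i):
new amp(|10⟩) = (0.0292921)·a + (-0.999571i)·b = (-0.0345 - 0.02119i)
new amp(|11⟩) = (-0.999571i)·a + (0.0292921)·b = (-0.2354 - 0.001011i)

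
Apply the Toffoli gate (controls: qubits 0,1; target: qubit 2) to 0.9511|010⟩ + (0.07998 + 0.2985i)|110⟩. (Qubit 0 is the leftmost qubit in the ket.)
0.9511|010⟩ + (0.07998 + 0.2985i)|111⟩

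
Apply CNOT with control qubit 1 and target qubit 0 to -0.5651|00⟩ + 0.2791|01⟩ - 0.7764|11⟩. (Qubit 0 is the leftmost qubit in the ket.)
-0.5651|00⟩ - 0.7764|01⟩ + 0.2791|11⟩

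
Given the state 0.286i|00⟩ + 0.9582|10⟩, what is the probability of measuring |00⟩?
0.0818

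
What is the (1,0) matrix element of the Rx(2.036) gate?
-0.8511i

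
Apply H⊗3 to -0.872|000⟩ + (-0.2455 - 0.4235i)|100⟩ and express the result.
(-0.3951 - 0.1497i)|000⟩ + (-0.3951 - 0.1497i)|001⟩ + (-0.3951 - 0.1497i)|010⟩ + (-0.3951 - 0.1497i)|011⟩ + (-0.2215 + 0.1497i)|100⟩ + (-0.2215 + 0.1497i)|101⟩ + (-0.2215 + 0.1497i)|110⟩ + (-0.2215 + 0.1497i)|111⟩

H⊗3 gives amp(|y⟩) = (1/2√2) Σ_x (−1)^(x·y) amp(|x⟩), where x·y is the number of positions in which both x and y have a 1.
|000⟩: (-0.872 + (-0.2455 - 0.4235i))/(2√2) = (-0.3951 - 0.1497i)
|001⟩: (-0.872 + (-0.2455 - 0.4235i))/(2√2) = (-0.3951 - 0.1497i)
|010⟩: (-0.872 + (-0.2455 - 0.4235i))/(2√2) = (-0.3951 - 0.1497i)
|011⟩: (-0.872 + (-0.2455 - 0.4235i))/(2√2) = (-0.3951 - 0.1497i)
|100⟩: (-0.872 - (-0.2455 - 0.4235i))/(2√2) = (-0.2215 + 0.1497i)
|101⟩: (-0.872 - (-0.2455 - 0.4235i))/(2√2) = (-0.2215 + 0.1497i)
|110⟩: (-0.872 - (-0.2455 - 0.4235i))/(2√2) = (-0.2215 + 0.1497i)
|111⟩: (-0.872 - (-0.2455 - 0.4235i))/(2√2) = (-0.2215 + 0.1497i)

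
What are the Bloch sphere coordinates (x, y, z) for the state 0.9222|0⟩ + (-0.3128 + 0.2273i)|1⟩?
(-0.5769, 0.4192, 0.7009)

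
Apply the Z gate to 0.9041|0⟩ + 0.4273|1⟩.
0.9041|0⟩ - 0.4273|1⟩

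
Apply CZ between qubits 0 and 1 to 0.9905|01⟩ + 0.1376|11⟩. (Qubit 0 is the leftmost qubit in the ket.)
0.9905|01⟩ - 0.1376|11⟩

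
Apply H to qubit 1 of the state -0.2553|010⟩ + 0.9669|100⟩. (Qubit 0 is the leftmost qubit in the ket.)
-0.1805|000⟩ + 0.1805|010⟩ + 0.6837|100⟩ + 0.6837|110⟩

H on qubit 1 mixes each pair of kets that differ only in qubit 1: amplitudes (a, b) of (|…0…⟩, |…1…⟩) become ((a + b)/√2, (a − b)/√2). Kets absent from the input have amplitude 0.
(|000⟩, |010⟩): (a, b) = (0, -0.2553) → (-0.1805, 0.1805)
(|100⟩, |110⟩): (a, b) = (0.9669, 0) → (0.6837, 0.6837)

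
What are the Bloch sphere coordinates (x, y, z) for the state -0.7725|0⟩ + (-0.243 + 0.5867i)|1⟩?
(0.3754, -0.9065, 0.1935)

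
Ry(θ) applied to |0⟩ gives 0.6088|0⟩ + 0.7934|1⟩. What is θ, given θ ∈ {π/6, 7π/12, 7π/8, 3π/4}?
7π/12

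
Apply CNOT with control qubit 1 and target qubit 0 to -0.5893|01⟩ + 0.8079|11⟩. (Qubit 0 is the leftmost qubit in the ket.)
0.8079|01⟩ - 0.5893|11⟩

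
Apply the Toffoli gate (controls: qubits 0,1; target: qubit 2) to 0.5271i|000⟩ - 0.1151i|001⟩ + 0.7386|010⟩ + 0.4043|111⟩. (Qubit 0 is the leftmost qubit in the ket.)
0.5271i|000⟩ - 0.1151i|001⟩ + 0.7386|010⟩ + 0.4043|110⟩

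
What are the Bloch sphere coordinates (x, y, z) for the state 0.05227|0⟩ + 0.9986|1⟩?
(0.1044, 0, -0.9945)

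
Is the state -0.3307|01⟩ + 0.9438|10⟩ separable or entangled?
Entangled

Writing the state as a|00⟩ + b|01⟩ + c|10⟩ + d|11⟩, it is a product state iff ad − bc = 0.
Here (a, b, c, d) = (0, -0.3307, 0.9438, 0): ad − bc = (0)(0) − (-0.3307)(0.9438) = 0.3121 ≠ 0, so the state is entangled.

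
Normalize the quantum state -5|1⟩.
-|1⟩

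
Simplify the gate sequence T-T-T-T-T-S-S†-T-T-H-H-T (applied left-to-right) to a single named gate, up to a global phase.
I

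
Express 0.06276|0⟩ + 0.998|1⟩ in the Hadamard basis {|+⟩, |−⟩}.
0.7501|+⟩ - 0.6613|−⟩

With |ψ⟩ = α|0⟩ + β|1⟩, the Hadamard-basis coefficients are ⟨+|ψ⟩ = (α + β)/√2 and ⟨−|ψ⟩ = (α − β)/√2.
Here α = 0.06276, β = 0.998: (α + β)/√2 = 0.7501, (α − β)/√2 = -0.6613.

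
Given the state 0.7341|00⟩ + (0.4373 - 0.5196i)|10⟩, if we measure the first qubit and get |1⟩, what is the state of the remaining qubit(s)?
(0.6439 - 0.7651i)|0⟩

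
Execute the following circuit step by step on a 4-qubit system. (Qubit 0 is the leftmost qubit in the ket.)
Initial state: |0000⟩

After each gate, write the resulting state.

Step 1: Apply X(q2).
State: |0010⟩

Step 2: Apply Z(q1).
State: |0010⟩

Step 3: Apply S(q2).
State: i|0010⟩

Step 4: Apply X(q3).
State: i|0011⟩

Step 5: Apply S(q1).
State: i|0011⟩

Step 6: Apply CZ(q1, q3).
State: i|0011⟩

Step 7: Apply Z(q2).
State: -i|0011⟩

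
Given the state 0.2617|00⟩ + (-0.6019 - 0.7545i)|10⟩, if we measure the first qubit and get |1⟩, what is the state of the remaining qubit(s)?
(-0.6236 - 0.7817i)|0⟩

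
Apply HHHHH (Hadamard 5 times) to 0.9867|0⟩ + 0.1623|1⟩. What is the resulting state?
0.8125|0⟩ + 0.5829|1⟩

H² = I, so H^5 = H: a single Hadamard. With (a, b) = (0.9867, 0.1623), H gives ((a + b)/√2, (a − b)/√2) = (0.8125, 0.5829).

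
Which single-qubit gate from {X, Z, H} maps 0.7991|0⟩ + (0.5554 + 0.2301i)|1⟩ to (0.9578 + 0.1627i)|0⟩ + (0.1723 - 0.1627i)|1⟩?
H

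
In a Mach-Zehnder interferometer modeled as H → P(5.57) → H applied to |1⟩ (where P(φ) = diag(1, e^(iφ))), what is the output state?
(0.1219 + 0.3271i)|0⟩ + (0.8781 - 0.3271i)|1⟩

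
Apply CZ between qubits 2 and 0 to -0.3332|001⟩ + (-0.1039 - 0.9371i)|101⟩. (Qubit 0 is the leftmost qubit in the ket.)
-0.3332|001⟩ + (0.1039 + 0.9371i)|101⟩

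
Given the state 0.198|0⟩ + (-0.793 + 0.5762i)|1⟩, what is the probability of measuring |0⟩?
0.0392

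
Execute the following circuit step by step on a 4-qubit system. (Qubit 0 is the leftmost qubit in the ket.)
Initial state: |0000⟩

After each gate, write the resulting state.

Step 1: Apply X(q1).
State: |0100⟩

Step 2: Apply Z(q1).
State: -|0100⟩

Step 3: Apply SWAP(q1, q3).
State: -|0001⟩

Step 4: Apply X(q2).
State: -|0011⟩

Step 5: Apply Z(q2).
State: |0011⟩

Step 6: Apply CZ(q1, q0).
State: |0011⟩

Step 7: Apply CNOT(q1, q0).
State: |0011⟩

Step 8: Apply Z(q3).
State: -|0011⟩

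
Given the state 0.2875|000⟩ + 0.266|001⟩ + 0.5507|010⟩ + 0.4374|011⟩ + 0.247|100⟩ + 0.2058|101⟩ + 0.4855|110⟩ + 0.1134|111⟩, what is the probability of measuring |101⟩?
0.04235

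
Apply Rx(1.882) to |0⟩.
0.589|0⟩ - 0.8081i|1⟩

Rx(1.882) = [[cos(θ/2), −i·sin(θ/2)], [−i·sin(θ/2), cos(θ/2)]]; θ = 1.882, cos(θ/2) ≈ 0.58898, sin(θ/2) ≈ 0.808147.
With a = amp(|0⟩) = 1 and b = amp(|1⟩) = 0:
new amp(|0⟩) = (0.58898)·a + (-0.808147i)·b = 0.589
new amp(|1⟩) = (-0.808147i)·a + (0.58898)·b = -0.8081i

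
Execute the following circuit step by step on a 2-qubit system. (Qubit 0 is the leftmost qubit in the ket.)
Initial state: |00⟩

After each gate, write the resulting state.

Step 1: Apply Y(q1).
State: i|01⟩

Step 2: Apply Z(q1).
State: -i|01⟩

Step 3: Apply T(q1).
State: (1/√2 - (1/√2)i)|01⟩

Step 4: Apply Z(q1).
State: (-1/√2 + (1/√2)i)|01⟩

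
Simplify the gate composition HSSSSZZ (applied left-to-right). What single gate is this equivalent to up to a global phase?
H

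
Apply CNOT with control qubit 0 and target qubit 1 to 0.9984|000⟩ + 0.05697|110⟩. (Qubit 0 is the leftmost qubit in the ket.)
0.9984|000⟩ + 0.05697|100⟩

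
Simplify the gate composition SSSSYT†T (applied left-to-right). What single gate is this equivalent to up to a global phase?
Y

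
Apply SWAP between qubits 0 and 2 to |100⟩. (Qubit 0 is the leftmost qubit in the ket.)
|001⟩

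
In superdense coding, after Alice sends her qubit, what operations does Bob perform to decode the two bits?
CNOT (Alice's qubit controls Bob's), then H on Alice's qubit, then measure both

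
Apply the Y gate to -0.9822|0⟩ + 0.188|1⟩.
-0.188i|0⟩ - 0.9822i|1⟩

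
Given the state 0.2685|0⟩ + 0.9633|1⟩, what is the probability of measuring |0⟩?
0.07209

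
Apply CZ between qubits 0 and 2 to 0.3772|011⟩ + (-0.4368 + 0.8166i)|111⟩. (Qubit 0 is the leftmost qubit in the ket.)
0.3772|011⟩ + (0.4368 - 0.8166i)|111⟩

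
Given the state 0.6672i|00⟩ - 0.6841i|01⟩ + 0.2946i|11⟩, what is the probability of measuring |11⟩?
0.08679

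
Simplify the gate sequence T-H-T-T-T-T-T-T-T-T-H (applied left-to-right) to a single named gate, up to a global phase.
T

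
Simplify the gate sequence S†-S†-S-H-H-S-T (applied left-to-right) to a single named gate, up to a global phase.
T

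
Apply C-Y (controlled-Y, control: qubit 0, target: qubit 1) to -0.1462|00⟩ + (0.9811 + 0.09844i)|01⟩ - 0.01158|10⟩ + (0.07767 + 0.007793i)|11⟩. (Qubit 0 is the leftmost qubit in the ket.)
-0.1462|00⟩ + (0.9811 + 0.09844i)|01⟩ + (0.007793 - 0.07767i)|10⟩ - 0.01158i|11⟩

C-Y leaves the control-|0⟩ kets |00⟩, |01⟩ unchanged and applies Y to qubit 1 on the control-|1⟩ pair (|10⟩, |11⟩).
Y = [[0, -i], [i, 0]].
With a = amp(|10⟩) = -0.01158 and b = amp(|11⟩) = (0.07767 + 0.007793i):
new amp(|10⟩) = (-i)·b = (0.007793 - 0.07767i)
new amp(|11⟩) = (i)·a = -0.01158i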